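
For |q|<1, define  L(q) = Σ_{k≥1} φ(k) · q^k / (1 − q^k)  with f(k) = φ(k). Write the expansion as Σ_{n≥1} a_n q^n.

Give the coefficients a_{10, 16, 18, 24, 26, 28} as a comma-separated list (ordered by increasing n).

d|10:{1,2,5,10}  Σφ=1+1+4+4=10
q^16  k|16↦φ(k): 1:1 2:1 4:2 8:4 16:8  a_16=16
n=18: 1·18 2·9 3·6 6·3 9·2 18·1  φ→[1+1+2+2+6+6]=18
d|24:{1,2,3,4,6,8,12,24}  Σφ=1+1+2+2+2+4+4+8=24
d|26:{26,13,2,1}  Σφ=12+12+1+1=26
d|28:{1,2,4,7,14,28}  Σφ=1+1+2+6+6+12=28

10, 16, 18, 24, 26, 28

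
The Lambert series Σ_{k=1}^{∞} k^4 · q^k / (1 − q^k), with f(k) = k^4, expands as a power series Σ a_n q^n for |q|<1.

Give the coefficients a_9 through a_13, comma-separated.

6643, 10642, 14642, 22386, 28562

d|9:{1,3,9}  Σf=1+81+6561=6643
d|10:{1,2,5,10}  Σf=1+16+625+10000=10642
n=11: 11·1 1·11  f→[14641+1]=14642
q^12  k|12↦f(k): 12:20736 6:1296 4:256 3:81 2:16 1:1  a_12=22386
[q^13] f(13)=28561,f(1)=1 ⇒ 28562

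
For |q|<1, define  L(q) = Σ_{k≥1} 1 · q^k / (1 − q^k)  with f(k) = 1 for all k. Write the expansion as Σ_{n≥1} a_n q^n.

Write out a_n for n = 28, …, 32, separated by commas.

6, 2, 8, 2, 6

n=28: 28·1 14·2 7·4 4·7 2·14 1·28  f→[1+1+1+1+1+1]=6
q^29  k|29↦f(k): 1:1 29:1  a_29=2
d|30:{1,2,3,5,6,10,15,30}  Σf=1+1+1+1+1+1+1+1=8
q^31  k|31↦f(k): 31:1 1:1  a_31=2
n=32: 1·32 2·16 4·8 8·4 16·2 32·1  f→[1+1+1+1+1+1]=6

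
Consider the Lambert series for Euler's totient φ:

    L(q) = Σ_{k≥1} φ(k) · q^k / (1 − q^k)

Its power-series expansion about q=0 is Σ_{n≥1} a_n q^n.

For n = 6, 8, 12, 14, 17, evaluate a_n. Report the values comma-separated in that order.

d|6:{1,2,3,6}  Σφ=1+1+2+2=6
n=8: 1·8 2·4 4·2 8·1  φ→[1+1+2+4]=8
d|12:{1,2,3,4,6,12}  Σφ=1+1+2+2+2+4=12
[q^14] φ(1)=1,φ(2)=1,φ(7)=6,φ(14)=6 ⇒ 14
[q^17] φ(1)=1,φ(17)=16 ⇒ 17

6, 8, 12, 14, 17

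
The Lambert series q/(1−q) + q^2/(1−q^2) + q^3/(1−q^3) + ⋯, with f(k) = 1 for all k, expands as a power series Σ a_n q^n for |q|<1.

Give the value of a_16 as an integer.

n=16: 1·16 2·8 4·4 8·2 16·1  f→[1+1+1+1+1]=5

a_16 = 5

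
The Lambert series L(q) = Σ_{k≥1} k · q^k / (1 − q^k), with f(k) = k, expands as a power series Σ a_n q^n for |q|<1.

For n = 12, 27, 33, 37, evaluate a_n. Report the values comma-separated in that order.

[q^12] f(12)=12,f(6)=6,f(4)=4,f(3)=3,f(2)=2,f(1)=1 ⇒ 28
d|27:{1,3,9,27}  Σf=1+3+9+27=40
q^33  k|33↦f(k): 1:1 3:3 11:11 33:33  a_33=48
q^37  k|37↦f(k): 37:37 1:1  a_37=38

28, 40, 48, 38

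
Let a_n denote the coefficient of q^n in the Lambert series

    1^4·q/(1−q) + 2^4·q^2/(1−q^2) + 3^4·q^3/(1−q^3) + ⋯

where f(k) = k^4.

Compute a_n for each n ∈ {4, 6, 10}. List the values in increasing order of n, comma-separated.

q^4  k|4↦f(k): 1:1 2:16 4:256  a_4=273
d|6:{1,2,3,6}  Σf=1+16+81+1296=1394
n=10: 10·1 5·2 2·5 1·10  f→[10000+625+16+1]=10642

273, 1394, 10642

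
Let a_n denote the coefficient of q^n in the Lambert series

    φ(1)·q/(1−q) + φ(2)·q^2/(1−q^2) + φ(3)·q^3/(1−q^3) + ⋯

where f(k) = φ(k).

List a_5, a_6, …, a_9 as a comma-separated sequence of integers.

d|5:{5,1}  Σφ=4+1=5
[q^6] φ(1)=1,φ(2)=1,φ(3)=2,φ(6)=2 ⇒ 6
[q^7] φ(7)=6,φ(1)=1 ⇒ 7
n=8: 8·1 4·2 2·4 1·8  φ→[4+2+1+1]=8
d|9:{1,3,9}  Σφ=1+2+6=9

5, 6, 7, 8, 9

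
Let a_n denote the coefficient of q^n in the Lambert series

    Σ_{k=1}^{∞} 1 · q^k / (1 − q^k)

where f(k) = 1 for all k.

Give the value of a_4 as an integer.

a_4 = 3

d|4:{1,2,4}  Σf=1+1+1=3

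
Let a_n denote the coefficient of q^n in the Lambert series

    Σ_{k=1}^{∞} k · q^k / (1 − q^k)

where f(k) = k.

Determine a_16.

q^16  k|16↦f(k): 16:16 8:8 4:4 2:2 1:1  a_16=31

a_16 = 31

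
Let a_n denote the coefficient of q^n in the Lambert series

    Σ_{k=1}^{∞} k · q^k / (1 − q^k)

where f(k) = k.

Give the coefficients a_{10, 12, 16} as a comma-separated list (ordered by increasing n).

18, 28, 31

n=10: 1·10 2·5 5·2 10·1  f→[1+2+5+10]=18
[q^12] f(12)=12,f(6)=6,f(4)=4,f(3)=3,f(2)=2,f(1)=1 ⇒ 28
q^16  k|16↦f(k): 16:16 8:8 4:4 2:2 1:1  a_16=31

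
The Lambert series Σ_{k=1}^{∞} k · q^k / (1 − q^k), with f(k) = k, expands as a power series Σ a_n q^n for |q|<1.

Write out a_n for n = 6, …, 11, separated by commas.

12, 8, 15, 13, 18, 12

n=6: 6·1 3·2 2·3 1·6  f→[6+3+2+1]=12
[q^7] f(1)=1,f(7)=7 ⇒ 8
[q^8] f(1)=1,f(2)=2,f(4)=4,f(8)=8 ⇒ 15
d|9:{9,3,1}  Σf=9+3+1=13
n=10: 10·1 5·2 2·5 1·10  f→[10+5+2+1]=18
d|11:{1,11}  Σf=1+11=12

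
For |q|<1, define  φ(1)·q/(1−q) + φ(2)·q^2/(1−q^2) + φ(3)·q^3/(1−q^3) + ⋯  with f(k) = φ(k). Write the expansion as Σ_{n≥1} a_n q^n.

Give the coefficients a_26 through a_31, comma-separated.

q^26  k|26↦φ(k): 26:12 13:12 2:1 1:1  a_26=26
n=27: 27·1 9·3 3·9 1·27  φ→[18+6+2+1]=27
q^28  k|28↦φ(k): 28:12 14:6 7:6 4:2 2:1 1:1  a_28=28
[q^29] φ(29)=28,φ(1)=1 ⇒ 29
[q^30] φ(1)=1,φ(2)=1,φ(3)=2,φ(5)=4,φ(6)=2,φ(10)=4,φ(15)=8,φ(30)=8 ⇒ 30
[q^31] φ(1)=1,φ(31)=30 ⇒ 31

26, 27, 28, 29, 30, 31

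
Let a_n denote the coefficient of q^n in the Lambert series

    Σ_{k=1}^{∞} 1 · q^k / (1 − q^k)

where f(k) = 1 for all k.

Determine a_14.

[q^14] f(14)=1,f(7)=1,f(2)=1,f(1)=1 ⇒ 4

a_14 = 4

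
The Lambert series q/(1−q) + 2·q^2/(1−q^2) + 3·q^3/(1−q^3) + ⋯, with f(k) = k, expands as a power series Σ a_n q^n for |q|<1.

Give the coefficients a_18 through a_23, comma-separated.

39, 20, 42, 32, 36, 24

q^18  k|18↦f(k): 1:1 2:2 3:3 6:6 9:9 18:18  a_18=39
d|19:{19,1}  Σf=19+1=20
n=20: 20·1 10·2 5·4 4·5 2·10 1·20  f→[20+10+5+4+2+1]=42
[q^21] f(1)=1,f(3)=3,f(7)=7,f(21)=21 ⇒ 32
q^22  k|22↦f(k): 1:1 2:2 11:11 22:22  a_22=36
[q^23] f(1)=1,f(23)=23 ⇒ 24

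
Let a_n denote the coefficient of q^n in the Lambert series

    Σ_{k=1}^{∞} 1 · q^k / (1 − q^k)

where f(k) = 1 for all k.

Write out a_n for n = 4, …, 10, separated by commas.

3, 2, 4, 2, 4, 3, 4

q^4  k|4↦f(k): 4:1 2:1 1:1  a_4=3
d|5:{1,5}  Σf=1+1=2
q^6  k|6↦f(k): 6:1 3:1 2:1 1:1  a_6=4
n=7: 1·7 7·1  f→[1+1]=2
[q^8] f(8)=1,f(4)=1,f(2)=1,f(1)=1 ⇒ 4
q^9  k|9↦f(k): 1:1 3:1 9:1  a_9=3
d|10:{10,5,2,1}  Σf=1+1+1+1=4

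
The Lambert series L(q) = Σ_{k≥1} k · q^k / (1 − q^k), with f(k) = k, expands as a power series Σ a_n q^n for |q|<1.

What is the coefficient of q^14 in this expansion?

d|14:{1,2,7,14}  Σf=1+2+7+14=24

a_14 = 24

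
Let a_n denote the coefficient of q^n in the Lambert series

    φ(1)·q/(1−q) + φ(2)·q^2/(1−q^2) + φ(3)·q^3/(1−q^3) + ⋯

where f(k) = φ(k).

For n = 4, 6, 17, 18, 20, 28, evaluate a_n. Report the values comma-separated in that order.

q^4  k|4↦φ(k): 1:1 2:1 4:2  a_4=4
q^6  k|6↦φ(k): 1:1 2:1 3:2 6:2  a_6=6
q^17  k|17↦φ(k): 17:16 1:1  a_17=17
[q^18] φ(1)=1,φ(2)=1,φ(3)=2,φ(6)=2,φ(9)=6,φ(18)=6 ⇒ 18
q^20  k|20↦φ(k): 1:1 2:1 4:2 5:4 10:4 20:8  a_20=20
n=28: 28·1 14·2 7·4 4·7 2·14 1·28  φ→[12+6+6+2+1+1]=28

4, 6, 17, 18, 20, 28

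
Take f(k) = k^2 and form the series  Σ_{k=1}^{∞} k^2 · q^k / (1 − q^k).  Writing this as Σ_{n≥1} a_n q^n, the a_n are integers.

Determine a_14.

n=14: 1·14 2·7 7·2 14·1  f→[1+4+49+196]=250

a_14 = 250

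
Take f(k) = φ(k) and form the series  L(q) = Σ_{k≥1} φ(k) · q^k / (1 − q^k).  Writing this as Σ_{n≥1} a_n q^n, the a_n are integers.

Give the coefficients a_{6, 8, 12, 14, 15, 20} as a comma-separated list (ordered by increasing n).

n=6: 6·1 3·2 2·3 1·6  φ→[2+2+1+1]=6
d|8:{1,2,4,8}  Σφ=1+1+2+4=8
[q^12] φ(1)=1,φ(2)=1,φ(3)=2,φ(4)=2,φ(6)=2,φ(12)=4 ⇒ 12
n=14: 14·1 7·2 2·7 1·14  φ→[6+6+1+1]=14
[q^15] φ(15)=8,φ(5)=4,φ(3)=2,φ(1)=1 ⇒ 15
n=20: 20·1 10·2 5·4 4·5 2·10 1·20  φ→[8+4+4+2+1+1]=20

6, 8, 12, 14, 15, 20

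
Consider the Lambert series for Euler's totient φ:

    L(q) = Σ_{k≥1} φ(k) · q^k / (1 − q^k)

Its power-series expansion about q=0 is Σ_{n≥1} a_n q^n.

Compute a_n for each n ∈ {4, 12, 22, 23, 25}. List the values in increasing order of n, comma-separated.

[q^4] φ(1)=1,φ(2)=1,φ(4)=2 ⇒ 4
[q^12] φ(1)=1,φ(2)=1,φ(3)=2,φ(4)=2,φ(6)=2,φ(12)=4 ⇒ 12
n=22: 1·22 2·11 11·2 22·1  φ→[1+1+10+10]=22
d|23:{23,1}  Σφ=22+1=23
[q^25] φ(1)=1,φ(5)=4,φ(25)=20 ⇒ 25

4, 12, 22, 23, 25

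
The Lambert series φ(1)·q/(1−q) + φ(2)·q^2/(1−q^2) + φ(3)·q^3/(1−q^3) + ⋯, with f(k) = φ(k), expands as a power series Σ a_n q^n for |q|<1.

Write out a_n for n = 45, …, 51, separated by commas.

n=45: 45·1 15·3 9·5 5·9 3·15 1·45  φ→[24+8+6+4+2+1]=45
n=46: 46·1 23·2 2·23 1·46  φ→[22+22+1+1]=46
q^47  k|47↦φ(k): 1:1 47:46  a_47=47
d|48:{1,2,3,4,6,8,12,16,24,48}  Σφ=1+1+2+2+2+4+4+8+8+16=48
n=49: 49·1 7·7 1·49  φ→[42+6+1]=49
n=50: 50·1 25·2 10·5 5·10 2·25 1·50  φ→[20+20+4+4+1+1]=50
n=51: 51·1 17·3 3·17 1·51  φ→[32+16+2+1]=51

45, 46, 47, 48, 49, 50, 51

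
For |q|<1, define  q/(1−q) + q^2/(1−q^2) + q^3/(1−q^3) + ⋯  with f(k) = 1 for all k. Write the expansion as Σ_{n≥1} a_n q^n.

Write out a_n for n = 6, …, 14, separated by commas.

n=6: 1·6 2·3 3·2 6·1  f→[1+1+1+1]=4
n=7: 1·7 7·1  f→[1+1]=2
n=8: 1·8 2·4 4·2 8·1  f→[1+1+1+1]=4
q^9  k|9↦f(k): 1:1 3:1 9:1  a_9=3
d|10:{1,2,5,10}  Σf=1+1+1+1=4
q^11  k|11↦f(k): 1:1 11:1  a_11=2
[q^12] f(1)=1,f(2)=1,f(3)=1,f(4)=1,f(6)=1,f(12)=1 ⇒ 6
q^13  k|13↦f(k): 13:1 1:1  a_13=2
d|14:{1,2,7,14}  Σf=1+1+1+1=4

4, 2, 4, 3, 4, 2, 6, 2, 4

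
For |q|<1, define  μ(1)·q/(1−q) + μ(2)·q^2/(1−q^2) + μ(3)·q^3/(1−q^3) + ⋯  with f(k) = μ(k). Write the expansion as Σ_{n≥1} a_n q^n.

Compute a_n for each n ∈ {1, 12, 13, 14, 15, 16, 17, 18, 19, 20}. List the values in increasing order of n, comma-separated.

1, 0, 0, 0, 0, 0, 0, 0, 0, 0

[q^1] μ(1)=1 ⇒ 1
[q^12] μ(12)=0,μ(6)=1,μ(4)=0,μ(3)=-1,μ(2)=-1,μ(1)=1 ⇒ 0
n=13: 13·1 1·13  μ→[(-1)+1]=0
n=14: 1·14 2·7 7·2 14·1  μ→[1+(-1)+(-1)+1]=0
[q^15] μ(1)=1,μ(3)=-1,μ(5)=-1,μ(15)=1 ⇒ 0
q^16  k|16↦μ(k): 1:1 2:-1 4:0 8:0 16:0  a_16=0
q^17  k|17↦μ(k): 1:1 17:-1  a_17=0
q^18  k|18↦μ(k): 18:0 9:0 6:1 3:-1 2:-1 1:1  a_18=0
d|19:{19,1}  Σμ=(-1)+1=0
q^20  k|20↦μ(k): 20:0 10:1 5:-1 4:0 2:-1 1:1  a_20=0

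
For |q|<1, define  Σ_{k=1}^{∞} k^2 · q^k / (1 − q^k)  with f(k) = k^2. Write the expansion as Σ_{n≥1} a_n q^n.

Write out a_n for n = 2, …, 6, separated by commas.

n=2: 2·1 1·2  f→[4+1]=5
n=3: 1·3 3·1  f→[1+9]=10
n=4: 4·1 2·2 1·4  f→[16+4+1]=21
d|5:{1,5}  Σf=1+25=26
[q^6] f(6)=36,f(3)=9,f(2)=4,f(1)=1 ⇒ 50

5, 10, 21, 26, 50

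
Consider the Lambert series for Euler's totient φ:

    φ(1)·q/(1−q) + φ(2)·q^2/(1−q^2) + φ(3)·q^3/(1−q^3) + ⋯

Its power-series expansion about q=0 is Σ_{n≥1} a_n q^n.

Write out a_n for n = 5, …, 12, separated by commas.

n=5: 5·1 1·5  φ→[4+1]=5
q^6  k|6↦φ(k): 1:1 2:1 3:2 6:2  a_6=6
n=7: 7·1 1·7  φ→[6+1]=7
n=8: 8·1 4·2 2·4 1·8  φ→[4+2+1+1]=8
[q^9] φ(9)=6,φ(3)=2,φ(1)=1 ⇒ 9
q^10  k|10↦φ(k): 1:1 2:1 5:4 10:4  a_10=10
d|11:{11,1}  Σφ=10+1=11
d|12:{12,6,4,3,2,1}  Σφ=4+2+2+2+1+1=12

5, 6, 7, 8, 9, 10, 11, 12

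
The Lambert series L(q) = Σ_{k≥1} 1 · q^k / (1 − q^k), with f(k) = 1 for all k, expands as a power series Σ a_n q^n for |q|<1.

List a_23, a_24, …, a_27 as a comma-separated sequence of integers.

n=23: 1·23 23·1  f→[1+1]=2
[q^24] f(24)=1,f(12)=1,f(8)=1,f(6)=1,f(4)=1,f(3)=1,f(2)=1,f(1)=1 ⇒ 8
q^25  k|25↦f(k): 25:1 5:1 1:1  a_25=3
[q^26] f(26)=1,f(13)=1,f(2)=1,f(1)=1 ⇒ 4
[q^27] f(1)=1,f(3)=1,f(9)=1,f(27)=1 ⇒ 4

2, 8, 3, 4, 4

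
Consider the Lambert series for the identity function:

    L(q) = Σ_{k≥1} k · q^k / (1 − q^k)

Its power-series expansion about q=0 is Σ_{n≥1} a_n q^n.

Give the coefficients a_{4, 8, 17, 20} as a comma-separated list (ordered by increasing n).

[q^4] f(4)=4,f(2)=2,f(1)=1 ⇒ 7
n=8: 1·8 2·4 4·2 8·1  f→[1+2+4+8]=15
q^17  k|17↦f(k): 17:17 1:1  a_17=18
n=20: 20·1 10·2 5·4 4·5 2·10 1·20  f→[20+10+5+4+2+1]=42

7, 15, 18, 42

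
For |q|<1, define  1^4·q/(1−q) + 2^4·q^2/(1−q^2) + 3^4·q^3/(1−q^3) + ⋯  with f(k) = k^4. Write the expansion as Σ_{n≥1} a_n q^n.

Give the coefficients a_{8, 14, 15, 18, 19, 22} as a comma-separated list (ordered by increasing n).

4369, 40834, 51332, 112931, 130322, 248914

q^8  k|8↦f(k): 8:4096 4:256 2:16 1:1  a_8=4369
q^14  k|14↦f(k): 14:38416 7:2401 2:16 1:1  a_14=40834
[q^15] f(15)=50625,f(5)=625,f(3)=81,f(1)=1 ⇒ 51332
n=18: 18·1 9·2 6·3 3·6 2·9 1·18  f→[104976+6561+1296+81+16+1]=112931
n=19: 1·19 19·1  f→[1+130321]=130322
n=22: 1·22 2·11 11·2 22·1  f→[1+16+14641+234256]=248914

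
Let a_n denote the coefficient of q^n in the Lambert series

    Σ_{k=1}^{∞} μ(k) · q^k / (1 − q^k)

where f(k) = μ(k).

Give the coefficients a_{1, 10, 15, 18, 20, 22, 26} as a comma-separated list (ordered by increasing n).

1, 0, 0, 0, 0, 0, 0

d|1:{1}  Σμ=1=1
d|10:{10,5,2,1}  Σμ=1+(-1)+(-1)+1=0
q^15  k|15↦μ(k): 15:1 5:-1 3:-1 1:1  a_15=0
n=18: 1·18 2·9 3·6 6·3 9·2 18·1  μ→[1+(-1)+(-1)+1+0+0]=0
n=20: 1·20 2·10 4·5 5·4 10·2 20·1  μ→[1+(-1)+0+(-1)+1+0]=0
n=22: 1·22 2·11 11·2 22·1  μ→[1+(-1)+(-1)+1]=0
n=26: 1·26 2·13 13·2 26·1  μ→[1+(-1)+(-1)+1]=0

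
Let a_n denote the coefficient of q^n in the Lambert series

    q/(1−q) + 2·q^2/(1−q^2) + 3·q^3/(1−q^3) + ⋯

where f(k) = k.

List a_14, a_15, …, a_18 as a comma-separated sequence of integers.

24, 24, 31, 18, 39

q^14  k|14↦f(k): 14:14 7:7 2:2 1:1  a_14=24
[q^15] f(1)=1,f(3)=3,f(5)=5,f(15)=15 ⇒ 24
q^16  k|16↦f(k): 16:16 8:8 4:4 2:2 1:1  a_16=31
n=17: 17·1 1·17  f→[17+1]=18
[q^18] f(1)=1,f(2)=2,f(3)=3,f(6)=6,f(9)=9,f(18)=18 ⇒ 39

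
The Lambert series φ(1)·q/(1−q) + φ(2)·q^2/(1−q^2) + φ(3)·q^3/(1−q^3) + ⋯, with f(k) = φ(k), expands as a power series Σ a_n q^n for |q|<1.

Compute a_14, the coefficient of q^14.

[q^14] φ(1)=1,φ(2)=1,φ(7)=6,φ(14)=6 ⇒ 14

a_14 = 14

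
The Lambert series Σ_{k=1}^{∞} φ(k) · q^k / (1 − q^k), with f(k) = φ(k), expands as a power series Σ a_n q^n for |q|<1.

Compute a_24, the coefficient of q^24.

[q^24] φ(1)=1,φ(2)=1,φ(3)=2,φ(4)=2,φ(6)=2,φ(8)=4,φ(12)=4,φ(24)=8 ⇒ 24

a_24 = 24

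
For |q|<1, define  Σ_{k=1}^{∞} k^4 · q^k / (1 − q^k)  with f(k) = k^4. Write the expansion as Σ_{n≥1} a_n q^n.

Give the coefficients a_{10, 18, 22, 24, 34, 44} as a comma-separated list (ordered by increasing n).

[q^10] f(10)=10000,f(5)=625,f(2)=16,f(1)=1 ⇒ 10642
d|18:{18,9,6,3,2,1}  Σf=104976+6561+1296+81+16+1=112931
d|22:{22,11,2,1}  Σf=234256+14641+16+1=248914
[q^24] f(24)=331776,f(12)=20736,f(8)=4096,f(6)=1296,f(4)=256,f(3)=81,f(2)=16,f(1)=1 ⇒ 358258
q^34  k|34↦f(k): 34:1336336 17:83521 2:16 1:1  a_34=1419874
q^44  k|44↦f(k): 44:3748096 22:234256 11:14641 4:256 2:16 1:1  a_44=3997266

10642, 112931, 248914, 358258, 1419874, 3997266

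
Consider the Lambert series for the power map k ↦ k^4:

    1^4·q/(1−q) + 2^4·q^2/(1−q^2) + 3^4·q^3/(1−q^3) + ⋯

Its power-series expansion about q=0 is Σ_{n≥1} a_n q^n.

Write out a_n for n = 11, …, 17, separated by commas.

d|11:{1,11}  Σf=1+14641=14642
q^12  k|12↦f(k): 1:1 2:16 3:81 4:256 6:1296 12:20736  a_12=22386
[q^13] f(1)=1,f(13)=28561 ⇒ 28562
[q^14] f(1)=1,f(2)=16,f(7)=2401,f(14)=38416 ⇒ 40834
[q^15] f(15)=50625,f(5)=625,f(3)=81,f(1)=1 ⇒ 51332
q^16  k|16↦f(k): 1:1 2:16 4:256 8:4096 16:65536  a_16=69905
n=17: 1·17 17·1  f→[1+83521]=83522

14642, 22386, 28562, 40834, 51332, 69905, 83522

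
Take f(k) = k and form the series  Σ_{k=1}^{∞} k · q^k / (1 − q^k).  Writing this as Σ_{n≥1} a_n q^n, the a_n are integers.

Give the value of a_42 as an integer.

[q^42] f(42)=42,f(21)=21,f(14)=14,f(7)=7,f(6)=6,f(3)=3,f(2)=2,f(1)=1 ⇒ 96

a_42 = 96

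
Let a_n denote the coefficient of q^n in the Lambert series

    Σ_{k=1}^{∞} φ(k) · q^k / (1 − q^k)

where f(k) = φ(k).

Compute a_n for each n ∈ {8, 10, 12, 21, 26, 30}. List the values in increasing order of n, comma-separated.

n=8: 1·8 2·4 4·2 8·1  φ→[1+1+2+4]=8
[q^10] φ(1)=1,φ(2)=1,φ(5)=4,φ(10)=4 ⇒ 10
[q^12] φ(1)=1,φ(2)=1,φ(3)=2,φ(4)=2,φ(6)=2,φ(12)=4 ⇒ 12
q^21  k|21↦φ(k): 1:1 3:2 7:6 21:12  a_21=21
n=26: 26·1 13·2 2·13 1·26  φ→[12+12+1+1]=26
d|30:{1,2,3,5,6,10,15,30}  Σφ=1+1+2+4+2+4+8+8=30

8, 10, 12, 21, 26, 30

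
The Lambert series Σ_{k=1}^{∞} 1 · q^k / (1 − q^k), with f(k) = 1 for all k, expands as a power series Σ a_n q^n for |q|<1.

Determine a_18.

a_18 = 6

[q^18] f(18)=1,f(9)=1,f(6)=1,f(3)=1,f(2)=1,f(1)=1 ⇒ 6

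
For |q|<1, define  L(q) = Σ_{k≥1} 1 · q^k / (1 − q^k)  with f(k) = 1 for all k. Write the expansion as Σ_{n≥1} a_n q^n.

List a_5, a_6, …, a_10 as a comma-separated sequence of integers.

[q^5] f(1)=1,f(5)=1 ⇒ 2
n=6: 1·6 2·3 3·2 6·1  f→[1+1+1+1]=4
d|7:{7,1}  Σf=1+1=2
[q^8] f(8)=1,f(4)=1,f(2)=1,f(1)=1 ⇒ 4
q^9  k|9↦f(k): 9:1 3:1 1:1  a_9=3
d|10:{10,5,2,1}  Σf=1+1+1+1=4

2, 4, 2, 4, 3, 4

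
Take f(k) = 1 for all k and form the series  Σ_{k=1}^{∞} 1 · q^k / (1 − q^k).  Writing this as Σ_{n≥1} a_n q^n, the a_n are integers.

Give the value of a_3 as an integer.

d|3:{3,1}  Σf=1+1=2

a_3 = 2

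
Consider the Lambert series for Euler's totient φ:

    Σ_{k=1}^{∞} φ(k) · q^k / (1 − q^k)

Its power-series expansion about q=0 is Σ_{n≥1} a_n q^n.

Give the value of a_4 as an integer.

[q^4] φ(4)=2,φ(2)=1,φ(1)=1 ⇒ 4

a_4 = 4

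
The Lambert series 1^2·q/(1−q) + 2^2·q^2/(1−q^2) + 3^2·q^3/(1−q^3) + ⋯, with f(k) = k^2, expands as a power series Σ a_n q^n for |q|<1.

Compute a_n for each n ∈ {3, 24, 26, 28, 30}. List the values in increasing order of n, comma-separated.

d|3:{1,3}  Σf=1+9=10
d|24:{1,2,3,4,6,8,12,24}  Σf=1+4+9+16+36+64+144+576=850
n=26: 1·26 2·13 13·2 26·1  f→[1+4+169+676]=850
[q^28] f(28)=784,f(14)=196,f(7)=49,f(4)=16,f(2)=4,f(1)=1 ⇒ 1050
d|30:{1,2,3,5,6,10,15,30}  Σf=1+4+9+25+36+100+225+900=1300

10, 850, 850, 1050, 1300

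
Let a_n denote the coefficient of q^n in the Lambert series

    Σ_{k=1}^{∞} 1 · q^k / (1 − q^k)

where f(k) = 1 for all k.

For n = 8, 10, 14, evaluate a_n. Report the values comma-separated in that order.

[q^8] f(1)=1,f(2)=1,f(4)=1,f(8)=1 ⇒ 4
n=10: 1·10 2·5 5·2 10·1  f→[1+1+1+1]=4
q^14  k|14↦f(k): 14:1 7:1 2:1 1:1  a_14=4

4, 4, 4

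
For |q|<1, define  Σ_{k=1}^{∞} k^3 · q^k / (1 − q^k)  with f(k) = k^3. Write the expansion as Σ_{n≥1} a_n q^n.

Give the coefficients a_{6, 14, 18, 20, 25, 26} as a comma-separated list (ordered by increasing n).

q^6  k|6↦f(k): 6:216 3:27 2:8 1:1  a_6=252
[q^14] f(14)=2744,f(7)=343,f(2)=8,f(1)=1 ⇒ 3096
[q^18] f(1)=1,f(2)=8,f(3)=27,f(6)=216,f(9)=729,f(18)=5832 ⇒ 6813
d|20:{20,10,5,4,2,1}  Σf=8000+1000+125+64+8+1=9198
q^25  k|25↦f(k): 1:1 5:125 25:15625  a_25=15751
[q^26] f(26)=17576,f(13)=2197,f(2)=8,f(1)=1 ⇒ 19782

252, 3096, 6813, 9198, 15751, 19782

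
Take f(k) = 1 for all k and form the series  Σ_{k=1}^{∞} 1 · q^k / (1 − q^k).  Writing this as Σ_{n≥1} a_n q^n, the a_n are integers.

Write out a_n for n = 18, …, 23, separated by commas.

n=18: 1·18 2·9 3·6 6·3 9·2 18·1  f→[1+1+1+1+1+1]=6
d|19:{1,19}  Σf=1+1=2
[q^20] f(20)=1,f(10)=1,f(5)=1,f(4)=1,f(2)=1,f(1)=1 ⇒ 6
d|21:{1,3,7,21}  Σf=1+1+1+1=4
q^22  k|22↦f(k): 1:1 2:1 11:1 22:1  a_22=4
n=23: 1·23 23·1  f→[1+1]=2

6, 2, 6, 4, 4, 2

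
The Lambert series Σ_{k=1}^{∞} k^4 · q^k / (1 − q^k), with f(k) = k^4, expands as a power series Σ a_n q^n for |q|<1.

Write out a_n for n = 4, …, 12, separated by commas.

d|4:{1,2,4}  Σf=1+16+256=273
d|5:{1,5}  Σf=1+625=626
q^6  k|6↦f(k): 1:1 2:16 3:81 6:1296  a_6=1394
q^7  k|7↦f(k): 1:1 7:2401  a_7=2402
[q^8] f(8)=4096,f(4)=256,f(2)=16,f(1)=1 ⇒ 4369
n=9: 9·1 3·3 1·9  f→[6561+81+1]=6643
n=10: 10·1 5·2 2·5 1·10  f→[10000+625+16+1]=10642
q^11  k|11↦f(k): 1:1 11:14641  a_11=14642
d|12:{12,6,4,3,2,1}  Σf=20736+1296+256+81+16+1=22386

273, 626, 1394, 2402, 4369, 6643, 10642, 14642, 22386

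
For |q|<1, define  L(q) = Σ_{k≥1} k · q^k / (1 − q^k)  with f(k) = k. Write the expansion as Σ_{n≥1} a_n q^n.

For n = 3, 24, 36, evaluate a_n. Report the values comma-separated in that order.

d|3:{1,3}  Σf=1+3=4
d|24:{1,2,3,4,6,8,12,24}  Σf=1+2+3+4+6+8+12+24=60
[q^36] f(36)=36,f(18)=18,f(12)=12,f(9)=9,f(6)=6,f(4)=4,f(3)=3,f(2)=2,f(1)=1 ⇒ 91

4, 60, 91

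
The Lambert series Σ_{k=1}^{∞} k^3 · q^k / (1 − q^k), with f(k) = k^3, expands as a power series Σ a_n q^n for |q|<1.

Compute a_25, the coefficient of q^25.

a_25 = 15751

q^25  k|25↦f(k): 1:1 5:125 25:15625  a_25=15751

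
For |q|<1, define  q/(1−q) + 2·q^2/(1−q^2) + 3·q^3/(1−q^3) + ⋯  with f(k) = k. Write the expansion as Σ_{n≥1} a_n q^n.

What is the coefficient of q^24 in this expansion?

q^24  k|24↦f(k): 1:1 2:2 3:3 4:4 6:6 8:8 12:12 24:24  a_24=60

a_24 = 60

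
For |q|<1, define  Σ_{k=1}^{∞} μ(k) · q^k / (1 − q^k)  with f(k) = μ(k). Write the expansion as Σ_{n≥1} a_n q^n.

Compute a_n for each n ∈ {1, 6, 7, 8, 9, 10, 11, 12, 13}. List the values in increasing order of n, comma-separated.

[q^1] μ(1)=1 ⇒ 1
d|6:{1,2,3,6}  Σμ=1+(-1)+(-1)+1=0
q^7  k|7↦μ(k): 1:1 7:-1  a_7=0
[q^8] μ(8)=0,μ(4)=0,μ(2)=-1,μ(1)=1 ⇒ 0
d|9:{9,3,1}  Σμ=0+(-1)+1=0
n=10: 1·10 2·5 5·2 10·1  μ→[1+(-1)+(-1)+1]=0
[q^11] μ(11)=-1,μ(1)=1 ⇒ 0
n=12: 1·12 2·6 3·4 4·3 6·2 12·1  μ→[1+(-1)+(-1)+0+1+0]=0
q^13  k|13↦μ(k): 13:-1 1:1  a_13=0

1, 0, 0, 0, 0, 0, 0, 0, 0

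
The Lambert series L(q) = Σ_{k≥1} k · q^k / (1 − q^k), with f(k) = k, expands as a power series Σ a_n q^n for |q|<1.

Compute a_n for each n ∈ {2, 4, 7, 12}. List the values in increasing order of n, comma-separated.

3, 7, 8, 28

[q^2] f(1)=1,f(2)=2 ⇒ 3
[q^4] f(1)=1,f(2)=2,f(4)=4 ⇒ 7
[q^7] f(1)=1,f(7)=7 ⇒ 8
q^12  k|12↦f(k): 12:12 6:6 4:4 3:3 2:2 1:1  a_12=28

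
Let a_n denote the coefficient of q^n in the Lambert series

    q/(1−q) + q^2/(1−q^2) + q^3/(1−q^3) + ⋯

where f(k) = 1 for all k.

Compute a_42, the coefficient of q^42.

a_42 = 8

[q^42] f(42)=1,f(21)=1,f(14)=1,f(7)=1,f(6)=1,f(3)=1,f(2)=1,f(1)=1 ⇒ 8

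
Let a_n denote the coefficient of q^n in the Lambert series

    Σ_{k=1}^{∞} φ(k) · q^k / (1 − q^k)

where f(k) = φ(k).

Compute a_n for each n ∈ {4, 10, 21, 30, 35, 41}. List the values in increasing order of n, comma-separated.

d|4:{4,2,1}  Σφ=2+1+1=4
[q^10] φ(10)=4,φ(5)=4,φ(2)=1,φ(1)=1 ⇒ 10
q^21  k|21↦φ(k): 1:1 3:2 7:6 21:12  a_21=21
q^30  k|30↦φ(k): 1:1 2:1 3:2 5:4 6:2 10:4 15:8 30:8  a_30=30
[q^35] φ(1)=1,φ(5)=4,φ(7)=6,φ(35)=24 ⇒ 35
[q^41] φ(1)=1,φ(41)=40 ⇒ 41

4, 10, 21, 30, 35, 41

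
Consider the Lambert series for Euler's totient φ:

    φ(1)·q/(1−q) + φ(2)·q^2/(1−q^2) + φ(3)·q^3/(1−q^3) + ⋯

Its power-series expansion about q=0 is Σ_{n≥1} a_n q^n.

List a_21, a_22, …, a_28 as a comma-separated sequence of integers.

n=21: 1·21 3·7 7·3 21·1  φ→[1+2+6+12]=21
q^22  k|22↦φ(k): 1:1 2:1 11:10 22:10  a_22=22
q^23  k|23↦φ(k): 1:1 23:22  a_23=23
n=24: 24·1 12·2 8·3 6·4 4·6 3·8 2·12 1·24  φ→[8+4+4+2+2+2+1+1]=24
q^25  k|25↦φ(k): 1:1 5:4 25:20  a_25=25
d|26:{1,2,13,26}  Σφ=1+1+12+12=26
[q^27] φ(1)=1,φ(3)=2,φ(9)=6,φ(27)=18 ⇒ 27
[q^28] φ(28)=12,φ(14)=6,φ(7)=6,φ(4)=2,φ(2)=1,φ(1)=1 ⇒ 28

21, 22, 23, 24, 25, 26, 27, 28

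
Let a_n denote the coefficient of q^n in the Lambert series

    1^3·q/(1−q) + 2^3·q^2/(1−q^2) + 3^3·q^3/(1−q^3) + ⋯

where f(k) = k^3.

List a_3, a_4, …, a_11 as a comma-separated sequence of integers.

28, 73, 126, 252, 344, 585, 757, 1134, 1332

d|3:{1,3}  Σf=1+27=28
[q^4] f(4)=64,f(2)=8,f(1)=1 ⇒ 73
[q^5] f(1)=1,f(5)=125 ⇒ 126
n=6: 1·6 2·3 3·2 6·1  f→[1+8+27+216]=252
d|7:{1,7}  Σf=1+343=344
[q^8] f(1)=1,f(2)=8,f(4)=64,f(8)=512 ⇒ 585
[q^9] f(1)=1,f(3)=27,f(9)=729 ⇒ 757
q^10  k|10↦f(k): 10:1000 5:125 2:8 1:1  a_10=1134
d|11:{11,1}  Σf=1331+1=1332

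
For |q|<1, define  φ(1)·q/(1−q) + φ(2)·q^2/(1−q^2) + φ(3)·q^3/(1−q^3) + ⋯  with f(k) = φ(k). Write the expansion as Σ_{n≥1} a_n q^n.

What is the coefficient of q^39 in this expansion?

d|39:{1,3,13,39}  Σφ=1+2+12+24=39

a_39 = 39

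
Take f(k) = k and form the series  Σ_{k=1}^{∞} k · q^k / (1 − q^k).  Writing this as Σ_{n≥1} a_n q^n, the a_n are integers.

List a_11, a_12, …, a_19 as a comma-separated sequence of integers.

12, 28, 14, 24, 24, 31, 18, 39, 20

q^11  k|11↦f(k): 1:1 11:11  a_11=12
q^12  k|12↦f(k): 1:1 2:2 3:3 4:4 6:6 12:12  a_12=28
[q^13] f(1)=1,f(13)=13 ⇒ 14
d|14:{14,7,2,1}  Σf=14+7+2+1=24
n=15: 1·15 3·5 5·3 15·1  f→[1+3+5+15]=24
n=16: 16·1 8·2 4·4 2·8 1·16  f→[16+8+4+2+1]=31
n=17: 17·1 1·17  f→[17+1]=18
n=18: 18·1 9·2 6·3 3·6 2·9 1·18  f→[18+9+6+3+2+1]=39
q^19  k|19↦f(k): 1:1 19:19  a_19=20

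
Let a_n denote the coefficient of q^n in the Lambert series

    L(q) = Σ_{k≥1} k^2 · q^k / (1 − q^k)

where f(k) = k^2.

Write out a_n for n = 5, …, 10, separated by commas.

[q^5] f(1)=1,f(5)=25 ⇒ 26
[q^6] f(6)=36,f(3)=9,f(2)=4,f(1)=1 ⇒ 50
n=7: 1·7 7·1  f→[1+49]=50
d|8:{8,4,2,1}  Σf=64+16+4+1=85
n=9: 9·1 3·3 1·9  f→[81+9+1]=91
d|10:{10,5,2,1}  Σf=100+25+4+1=130

26, 50, 50, 85, 91, 130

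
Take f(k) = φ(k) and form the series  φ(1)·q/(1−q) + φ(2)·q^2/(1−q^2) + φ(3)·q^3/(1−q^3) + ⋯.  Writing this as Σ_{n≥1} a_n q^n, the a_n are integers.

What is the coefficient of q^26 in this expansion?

d|26:{1,2,13,26}  Σφ=1+1+12+12=26

a_26 = 26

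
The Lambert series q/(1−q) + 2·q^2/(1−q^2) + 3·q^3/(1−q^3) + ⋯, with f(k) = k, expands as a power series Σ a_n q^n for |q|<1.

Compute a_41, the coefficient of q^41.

a_41 = 42

n=41: 1·41 41·1  f→[1+41]=42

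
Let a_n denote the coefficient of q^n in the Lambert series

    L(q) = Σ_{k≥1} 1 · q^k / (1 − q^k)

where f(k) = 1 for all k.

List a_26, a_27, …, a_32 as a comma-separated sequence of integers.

4, 4, 6, 2, 8, 2, 6

[q^26] f(26)=1,f(13)=1,f(2)=1,f(1)=1 ⇒ 4
d|27:{27,9,3,1}  Σf=1+1+1+1=4
d|28:{28,14,7,4,2,1}  Σf=1+1+1+1+1+1=6
q^29  k|29↦f(k): 29:1 1:1  a_29=2
n=30: 30·1 15·2 10·3 6·5 5·6 3·10 2·15 1·30  f→[1+1+1+1+1+1+1+1]=8
d|31:{1,31}  Σf=1+1=2
d|32:{1,2,4,8,16,32}  Σf=1+1+1+1+1+1=6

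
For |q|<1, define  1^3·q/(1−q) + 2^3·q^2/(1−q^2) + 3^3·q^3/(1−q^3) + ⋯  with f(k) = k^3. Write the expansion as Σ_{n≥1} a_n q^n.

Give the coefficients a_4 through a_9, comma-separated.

[q^4] f(4)=64,f(2)=8,f(1)=1 ⇒ 73
n=5: 1·5 5·1  f→[1+125]=126
q^6  k|6↦f(k): 1:1 2:8 3:27 6:216  a_6=252
q^7  k|7↦f(k): 1:1 7:343  a_7=344
[q^8] f(1)=1,f(2)=8,f(4)=64,f(8)=512 ⇒ 585
q^9  k|9↦f(k): 9:729 3:27 1:1  a_9=757

73, 126, 252, 344, 585, 757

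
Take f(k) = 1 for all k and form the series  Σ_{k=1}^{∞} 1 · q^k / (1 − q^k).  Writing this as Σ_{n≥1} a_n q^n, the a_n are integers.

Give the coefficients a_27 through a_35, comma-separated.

4, 6, 2, 8, 2, 6, 4, 4, 4

[q^27] f(27)=1,f(9)=1,f(3)=1,f(1)=1 ⇒ 4
d|28:{28,14,7,4,2,1}  Σf=1+1+1+1+1+1=6
d|29:{1,29}  Σf=1+1=2
[q^30] f(1)=1,f(2)=1,f(3)=1,f(5)=1,f(6)=1,f(10)=1,f(15)=1,f(30)=1 ⇒ 8
d|31:{1,31}  Σf=1+1=2
n=32: 32·1 16·2 8·4 4·8 2·16 1·32  f→[1+1+1+1+1+1]=6
q^33  k|33↦f(k): 33:1 11:1 3:1 1:1  a_33=4
[q^34] f(1)=1,f(2)=1,f(17)=1,f(34)=1 ⇒ 4
d|35:{1,5,7,35}  Σf=1+1+1+1=4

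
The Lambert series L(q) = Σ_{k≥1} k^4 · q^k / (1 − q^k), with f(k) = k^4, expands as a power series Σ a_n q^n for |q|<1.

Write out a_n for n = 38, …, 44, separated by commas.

2215474, 2342084, 2734994, 2825762, 3348388, 3418802, 3997266

[q^38] f(38)=2085136,f(19)=130321,f(2)=16,f(1)=1 ⇒ 2215474
d|39:{1,3,13,39}  Σf=1+81+28561+2313441=2342084
q^40  k|40↦f(k): 40:2560000 20:160000 10:10000 8:4096 5:625 4:256 2:16 1:1  a_40=2734994
n=41: 41·1 1·41  f→[2825761+1]=2825762
d|42:{42,21,14,7,6,3,2,1}  Σf=3111696+194481+38416+2401+1296+81+16+1=3348388
q^43  k|43↦f(k): 1:1 43:3418801  a_43=3418802
n=44: 44·1 22·2 11·4 4·11 2·22 1·44  f→[3748096+234256+14641+256+16+1]=3997266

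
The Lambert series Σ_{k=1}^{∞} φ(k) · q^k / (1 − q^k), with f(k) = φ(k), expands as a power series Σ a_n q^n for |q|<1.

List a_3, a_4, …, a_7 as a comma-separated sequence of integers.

n=3: 1·3 3·1  φ→[1+2]=3
d|4:{4,2,1}  Σφ=2+1+1=4
q^5  k|5↦φ(k): 5:4 1:1  a_5=5
n=6: 1·6 2·3 3·2 6·1  φ→[1+1+2+2]=6
d|7:{7,1}  Σφ=6+1=7

3, 4, 5, 6, 7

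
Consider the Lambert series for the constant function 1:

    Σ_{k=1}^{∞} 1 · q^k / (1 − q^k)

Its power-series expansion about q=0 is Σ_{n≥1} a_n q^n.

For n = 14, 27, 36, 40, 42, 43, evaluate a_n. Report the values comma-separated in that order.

4, 4, 9, 8, 8, 2

d|14:{1,2,7,14}  Σf=1+1+1+1=4
q^27  k|27↦f(k): 1:1 3:1 9:1 27:1  a_27=4
d|36:{1,2,3,4,6,9,12,18,36}  Σf=1+1+1+1+1+1+1+1+1=9
q^40  k|40↦f(k): 40:1 20:1 10:1 8:1 5:1 4:1 2:1 1:1  a_40=8
q^42  k|42↦f(k): 42:1 21:1 14:1 7:1 6:1 3:1 2:1 1:1  a_42=8
n=43: 1·43 43·1  f→[1+1]=2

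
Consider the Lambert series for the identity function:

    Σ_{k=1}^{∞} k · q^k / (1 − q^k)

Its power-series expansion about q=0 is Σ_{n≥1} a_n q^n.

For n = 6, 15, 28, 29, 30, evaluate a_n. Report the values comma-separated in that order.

d|6:{6,3,2,1}  Σf=6+3+2+1=12
n=15: 1·15 3·5 5·3 15·1  f→[1+3+5+15]=24
[q^28] f(28)=28,f(14)=14,f(7)=7,f(4)=4,f(2)=2,f(1)=1 ⇒ 56
n=29: 1·29 29·1  f→[1+29]=30
[q^30] f(1)=1,f(2)=2,f(3)=3,f(5)=5,f(6)=6,f(10)=10,f(15)=15,f(30)=30 ⇒ 72

12, 24, 56, 30, 72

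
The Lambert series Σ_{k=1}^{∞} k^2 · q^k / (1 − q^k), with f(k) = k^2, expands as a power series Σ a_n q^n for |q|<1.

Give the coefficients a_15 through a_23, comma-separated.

[q^15] f(1)=1,f(3)=9,f(5)=25,f(15)=225 ⇒ 260
q^16  k|16↦f(k): 1:1 2:4 4:16 8:64 16:256  a_16=341
d|17:{17,1}  Σf=289+1=290
n=18: 18·1 9·2 6·3 3·6 2·9 1·18  f→[324+81+36+9+4+1]=455
q^19  k|19↦f(k): 1:1 19:361  a_19=362
q^20  k|20↦f(k): 20:400 10:100 5:25 4:16 2:4 1:1  a_20=546
[q^21] f(21)=441,f(7)=49,f(3)=9,f(1)=1 ⇒ 500
q^22  k|22↦f(k): 1:1 2:4 11:121 22:484  a_22=610
n=23: 1·23 23·1  f→[1+529]=530

260, 341, 290, 455, 362, 546, 500, 610, 530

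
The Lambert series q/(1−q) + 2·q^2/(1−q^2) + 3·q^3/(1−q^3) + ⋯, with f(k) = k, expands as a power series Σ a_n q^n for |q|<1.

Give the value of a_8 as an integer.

a_8 = 15

d|8:{1,2,4,8}  Σf=1+2+4+8=15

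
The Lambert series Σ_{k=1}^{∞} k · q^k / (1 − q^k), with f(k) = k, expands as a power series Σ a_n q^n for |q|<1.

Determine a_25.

a_25 = 31

[q^25] f(1)=1,f(5)=5,f(25)=25 ⇒ 31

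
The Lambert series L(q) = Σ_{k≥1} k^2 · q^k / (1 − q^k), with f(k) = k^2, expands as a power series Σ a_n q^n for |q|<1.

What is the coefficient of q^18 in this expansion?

n=18: 18·1 9·2 6·3 3·6 2·9 1·18  f→[324+81+36+9+4+1]=455

a_18 = 455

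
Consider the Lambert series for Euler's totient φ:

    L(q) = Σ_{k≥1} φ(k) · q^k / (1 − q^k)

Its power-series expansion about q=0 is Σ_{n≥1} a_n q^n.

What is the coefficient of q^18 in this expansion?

[q^18] φ(1)=1,φ(2)=1,φ(3)=2,φ(6)=2,φ(9)=6,φ(18)=6 ⇒ 18

a_18 = 18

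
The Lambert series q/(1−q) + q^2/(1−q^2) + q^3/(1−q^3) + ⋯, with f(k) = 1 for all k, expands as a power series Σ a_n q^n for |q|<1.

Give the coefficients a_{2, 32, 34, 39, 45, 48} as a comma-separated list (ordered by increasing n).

n=2: 2·1 1·2  f→[1+1]=2
[q^32] f(32)=1,f(16)=1,f(8)=1,f(4)=1,f(2)=1,f(1)=1 ⇒ 6
q^34  k|34↦f(k): 1:1 2:1 17:1 34:1  a_34=4
n=39: 1·39 3·13 13·3 39·1  f→[1+1+1+1]=4
q^45  k|45↦f(k): 1:1 3:1 5:1 9:1 15:1 45:1  a_45=6
d|48:{1,2,3,4,6,8,12,16,24,48}  Σf=1+1+1+1+1+1+1+1+1+1=10

2, 6, 4, 4, 6, 10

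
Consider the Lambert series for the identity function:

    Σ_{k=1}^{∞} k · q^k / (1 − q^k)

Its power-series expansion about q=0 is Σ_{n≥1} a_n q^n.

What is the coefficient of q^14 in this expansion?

a_14 = 24

q^14  k|14↦f(k): 1:1 2:2 7:7 14:14  a_14=24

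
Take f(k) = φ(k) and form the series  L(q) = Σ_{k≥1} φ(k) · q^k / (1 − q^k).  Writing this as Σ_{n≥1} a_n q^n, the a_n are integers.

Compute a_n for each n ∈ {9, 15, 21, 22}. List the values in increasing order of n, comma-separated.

n=9: 1·9 3·3 9·1  φ→[1+2+6]=9
[q^15] φ(1)=1,φ(3)=2,φ(5)=4,φ(15)=8 ⇒ 15
n=21: 1·21 3·7 7·3 21·1  φ→[1+2+6+12]=21
[q^22] φ(22)=10,φ(11)=10,φ(2)=1,φ(1)=1 ⇒ 22

9, 15, 21, 22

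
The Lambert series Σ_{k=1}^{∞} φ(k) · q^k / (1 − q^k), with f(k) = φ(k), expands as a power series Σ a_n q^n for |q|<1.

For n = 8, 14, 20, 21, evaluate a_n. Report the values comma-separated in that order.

q^8  k|8↦φ(k): 1:1 2:1 4:2 8:4  a_8=8
[q^14] φ(14)=6,φ(7)=6,φ(2)=1,φ(1)=1 ⇒ 14
[q^20] φ(1)=1,φ(2)=1,φ(4)=2,φ(5)=4,φ(10)=4,φ(20)=8 ⇒ 20
d|21:{21,7,3,1}  Σφ=12+6+2+1=21

8, 14, 20, 21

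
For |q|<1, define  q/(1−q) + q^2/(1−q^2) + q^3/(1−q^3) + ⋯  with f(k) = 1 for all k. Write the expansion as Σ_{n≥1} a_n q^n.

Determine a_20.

a_20 = 6

d|20:{20,10,5,4,2,1}  Σf=1+1+1+1+1+1=6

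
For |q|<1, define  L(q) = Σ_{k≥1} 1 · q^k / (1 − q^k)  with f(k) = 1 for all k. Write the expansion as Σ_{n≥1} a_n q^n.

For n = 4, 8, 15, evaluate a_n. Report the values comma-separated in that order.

[q^4] f(4)=1,f(2)=1,f(1)=1 ⇒ 3
n=8: 1·8 2·4 4·2 8·1  f→[1+1+1+1]=4
n=15: 1·15 3·5 5·3 15·1  f→[1+1+1+1]=4

3, 4, 4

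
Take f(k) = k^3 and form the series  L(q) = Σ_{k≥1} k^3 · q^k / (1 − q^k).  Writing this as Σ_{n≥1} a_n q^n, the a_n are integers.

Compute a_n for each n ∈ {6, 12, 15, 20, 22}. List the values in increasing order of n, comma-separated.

n=6: 6·1 3·2 2·3 1·6  f→[216+27+8+1]=252
d|12:{12,6,4,3,2,1}  Σf=1728+216+64+27+8+1=2044
[q^15] f(1)=1,f(3)=27,f(5)=125,f(15)=3375 ⇒ 3528
[q^20] f(1)=1,f(2)=8,f(4)=64,f(5)=125,f(10)=1000,f(20)=8000 ⇒ 9198
[q^22] f(22)=10648,f(11)=1331,f(2)=8,f(1)=1 ⇒ 11988

252, 2044, 3528, 9198, 11988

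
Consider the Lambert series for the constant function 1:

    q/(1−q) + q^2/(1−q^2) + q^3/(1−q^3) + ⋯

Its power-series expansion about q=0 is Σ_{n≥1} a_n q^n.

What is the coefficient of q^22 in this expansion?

a_22 = 4

[q^22] f(1)=1,f(2)=1,f(11)=1,f(22)=1 ⇒ 4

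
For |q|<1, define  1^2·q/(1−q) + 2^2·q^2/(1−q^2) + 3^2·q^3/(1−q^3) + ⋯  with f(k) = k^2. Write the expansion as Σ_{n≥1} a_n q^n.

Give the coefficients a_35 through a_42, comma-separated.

q^35  k|35↦f(k): 35:1225 7:49 5:25 1:1  a_35=1300
[q^36] f(1)=1,f(2)=4,f(3)=9,f(4)=16,f(6)=36,f(9)=81,f(12)=144,f(18)=324,f(36)=1296 ⇒ 1911
q^37  k|37↦f(k): 37:1369 1:1  a_37=1370
[q^38] f(1)=1,f(2)=4,f(19)=361,f(38)=1444 ⇒ 1810
[q^39] f(1)=1,f(3)=9,f(13)=169,f(39)=1521 ⇒ 1700
[q^40] f(1)=1,f(2)=4,f(4)=16,f(5)=25,f(8)=64,f(10)=100,f(20)=400,f(40)=1600 ⇒ 2210
[q^41] f(1)=1,f(41)=1681 ⇒ 1682
[q^42] f(1)=1,f(2)=4,f(3)=9,f(6)=36,f(7)=49,f(14)=196,f(21)=441,f(42)=1764 ⇒ 2500

1300, 1911, 1370, 1810, 1700, 2210, 1682, 2500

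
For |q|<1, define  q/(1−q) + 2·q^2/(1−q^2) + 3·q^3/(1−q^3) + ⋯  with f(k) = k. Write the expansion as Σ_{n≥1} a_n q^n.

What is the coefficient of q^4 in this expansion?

a_4 = 7

q^4  k|4↦f(k): 1:1 2:2 4:4  a_4=7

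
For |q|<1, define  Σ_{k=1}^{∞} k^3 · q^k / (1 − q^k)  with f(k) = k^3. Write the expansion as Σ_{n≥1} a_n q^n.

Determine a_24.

a_24 = 16380

n=24: 24·1 12·2 8·3 6·4 4·6 3·8 2·12 1·24  f→[13824+1728+512+216+64+27+8+1]=16380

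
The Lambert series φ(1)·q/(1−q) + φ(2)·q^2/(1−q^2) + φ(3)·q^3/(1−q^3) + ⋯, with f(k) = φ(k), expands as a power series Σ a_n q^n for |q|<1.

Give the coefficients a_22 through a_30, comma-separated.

[q^22] φ(22)=10,φ(11)=10,φ(2)=1,φ(1)=1 ⇒ 22
n=23: 1·23 23·1  φ→[1+22]=23
q^24  k|24↦φ(k): 24:8 12:4 8:4 6:2 4:2 3:2 2:1 1:1  a_24=24
[q^25] φ(25)=20,φ(5)=4,φ(1)=1 ⇒ 25
q^26  k|26↦φ(k): 26:12 13:12 2:1 1:1  a_26=26
d|27:{1,3,9,27}  Σφ=1+2+6+18=27
q^28  k|28↦φ(k): 1:1 2:1 4:2 7:6 14:6 28:12  a_28=28
q^29  k|29↦φ(k): 1:1 29:28  a_29=29
[q^30] φ(1)=1,φ(2)=1,φ(3)=2,φ(5)=4,φ(6)=2,φ(10)=4,φ(15)=8,φ(30)=8 ⇒ 30

22, 23, 24, 25, 26, 27, 28, 29, 30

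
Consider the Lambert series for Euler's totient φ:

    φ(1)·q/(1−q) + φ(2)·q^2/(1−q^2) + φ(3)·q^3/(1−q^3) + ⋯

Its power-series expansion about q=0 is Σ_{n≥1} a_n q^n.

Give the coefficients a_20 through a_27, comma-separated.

[q^20] φ(1)=1,φ(2)=1,φ(4)=2,φ(5)=4,φ(10)=4,φ(20)=8 ⇒ 20
q^21  k|21↦φ(k): 1:1 3:2 7:6 21:12  a_21=21
d|22:{22,11,2,1}  Σφ=10+10+1+1=22
[q^23] φ(23)=22,φ(1)=1 ⇒ 23
n=24: 1·24 2·12 3·8 4·6 6·4 8·3 12·2 24·1  φ→[1+1+2+2+2+4+4+8]=24
q^25  k|25↦φ(k): 1:1 5:4 25:20  a_25=25
n=26: 26·1 13·2 2·13 1·26  φ→[12+12+1+1]=26
q^27  k|27↦φ(k): 1:1 3:2 9:6 27:18  a_27=27

20, 21, 22, 23, 24, 25, 26, 27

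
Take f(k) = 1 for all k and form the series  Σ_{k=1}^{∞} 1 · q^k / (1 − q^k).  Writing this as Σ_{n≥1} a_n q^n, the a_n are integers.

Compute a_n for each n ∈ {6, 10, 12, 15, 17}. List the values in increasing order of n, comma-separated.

q^6  k|6↦f(k): 6:1 3:1 2:1 1:1  a_6=4
n=10: 1·10 2·5 5·2 10·1  f→[1+1+1+1]=4
n=12: 12·1 6·2 4·3 3·4 2·6 1·12  f→[1+1+1+1+1+1]=6
n=15: 15·1 5·3 3·5 1·15  f→[1+1+1+1]=4
q^17  k|17↦f(k): 17:1 1:1  a_17=2

4, 4, 6, 4, 2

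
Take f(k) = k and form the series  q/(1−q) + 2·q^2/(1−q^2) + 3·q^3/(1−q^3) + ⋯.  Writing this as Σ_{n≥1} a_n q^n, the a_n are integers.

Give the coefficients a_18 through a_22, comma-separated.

q^18  k|18↦f(k): 1:1 2:2 3:3 6:6 9:9 18:18  a_18=39
q^19  k|19↦f(k): 1:1 19:19  a_19=20
[q^20] f(1)=1,f(2)=2,f(4)=4,f(5)=5,f(10)=10,f(20)=20 ⇒ 42
[q^21] f(1)=1,f(3)=3,f(7)=7,f(21)=21 ⇒ 32
q^22  k|22↦f(k): 1:1 2:2 11:11 22:22  a_22=36

39, 20, 42, 32, 36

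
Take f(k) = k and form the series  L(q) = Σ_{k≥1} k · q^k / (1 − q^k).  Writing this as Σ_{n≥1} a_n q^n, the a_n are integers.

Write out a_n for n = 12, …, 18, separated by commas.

28, 14, 24, 24, 31, 18, 39

n=12: 12·1 6·2 4·3 3·4 2·6 1·12  f→[12+6+4+3+2+1]=28
d|13:{13,1}  Σf=13+1=14
d|14:{14,7,2,1}  Σf=14+7+2+1=24
[q^15] f(15)=15,f(5)=5,f(3)=3,f(1)=1 ⇒ 24
q^16  k|16↦f(k): 1:1 2:2 4:4 8:8 16:16  a_16=31
n=17: 17·1 1·17  f→[17+1]=18
[q^18] f(1)=1,f(2)=2,f(3)=3,f(6)=6,f(9)=9,f(18)=18 ⇒ 39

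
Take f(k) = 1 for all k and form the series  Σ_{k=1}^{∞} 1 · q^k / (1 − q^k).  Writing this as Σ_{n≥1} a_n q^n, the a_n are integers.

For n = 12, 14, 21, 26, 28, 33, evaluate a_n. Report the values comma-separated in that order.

6, 4, 4, 4, 6, 4

[q^12] f(12)=1,f(6)=1,f(4)=1,f(3)=1,f(2)=1,f(1)=1 ⇒ 6
[q^14] f(1)=1,f(2)=1,f(7)=1,f(14)=1 ⇒ 4
q^21  k|21↦f(k): 1:1 3:1 7:1 21:1  a_21=4
q^26  k|26↦f(k): 1:1 2:1 13:1 26:1  a_26=4
q^28  k|28↦f(k): 28:1 14:1 7:1 4:1 2:1 1:1  a_28=6
q^33  k|33↦f(k): 1:1 3:1 11:1 33:1  a_33=4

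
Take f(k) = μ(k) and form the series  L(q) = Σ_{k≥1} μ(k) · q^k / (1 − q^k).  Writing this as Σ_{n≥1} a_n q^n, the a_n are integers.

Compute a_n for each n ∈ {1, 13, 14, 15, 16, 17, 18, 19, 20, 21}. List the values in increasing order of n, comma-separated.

q^1  k|1↦μ(k): 1:1  a_1=1
n=13: 1·13 13·1  μ→[1+(-1)]=0
q^14  k|14↦μ(k): 1:1 2:-1 7:-1 14:1  a_14=0
q^15  k|15↦μ(k): 1:1 3:-1 5:-1 15:1  a_15=0
q^16  k|16↦μ(k): 1:1 2:-1 4:0 8:0 16:0  a_16=0
q^17  k|17↦μ(k): 17:-1 1:1  a_17=0
q^18  k|18↦μ(k): 1:1 2:-1 3:-1 6:1 9:0 18:0  a_18=0
q^19  k|19↦μ(k): 19:-1 1:1  a_19=0
d|20:{1,2,4,5,10,20}  Σμ=1+(-1)+0+(-1)+1+0=0
n=21: 1·21 3·7 7·3 21·1  μ→[1+(-1)+(-1)+1]=0

1, 0, 0, 0, 0, 0, 0, 0, 0, 0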